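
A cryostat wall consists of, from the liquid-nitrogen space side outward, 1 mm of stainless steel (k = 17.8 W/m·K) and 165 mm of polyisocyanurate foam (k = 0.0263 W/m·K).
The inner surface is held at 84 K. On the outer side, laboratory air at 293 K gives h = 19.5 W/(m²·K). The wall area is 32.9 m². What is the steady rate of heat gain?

Model the wall as resistances in series:
R_stainless steel = L/(kA) = 0.001/(17.8×32.9) = 1.708×10^-6 K/W
R_polyisocyanurate foam = L/(kA) = 0.165/(0.0263×32.9) = 0.1907 K/W
R_outer film = 1/(h_o·A) = 1/(19.5×32.9) = 0.001559 K/W
R_total = 0.1923 K/W
Q = ΔT / R_total = 209 / 0.1923

Q ≈ 1090 W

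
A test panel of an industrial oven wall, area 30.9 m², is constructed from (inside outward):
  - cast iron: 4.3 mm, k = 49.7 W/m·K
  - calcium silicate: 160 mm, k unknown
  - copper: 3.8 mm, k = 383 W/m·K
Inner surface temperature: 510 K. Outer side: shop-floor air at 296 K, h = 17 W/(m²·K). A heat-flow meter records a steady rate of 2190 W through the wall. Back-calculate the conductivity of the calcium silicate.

k ≈ 0.054 W/(m·K)

Using the resistance-network approach (series):
R_cast iron = L/(kA) = 0.0043/(49.7×30.9) = 2.8×10^-6 K/W
R_copper = L/(kA) = 0.0038/(383×30.9) = 3.211×10^-7 K/W
R_outer film = 1/(h_o·A) = 1/(17×30.9) = 0.001904 K/W
Sum of known resistances R_other = 0.001907 K/W
Total R = ΔT/Q = 214/2190 = 0.09772 K/W
R_calcium silicate = R_total − R_other = 0.09581 K/W
k = L/(R·A) = 0.16/(0.09581×30.9)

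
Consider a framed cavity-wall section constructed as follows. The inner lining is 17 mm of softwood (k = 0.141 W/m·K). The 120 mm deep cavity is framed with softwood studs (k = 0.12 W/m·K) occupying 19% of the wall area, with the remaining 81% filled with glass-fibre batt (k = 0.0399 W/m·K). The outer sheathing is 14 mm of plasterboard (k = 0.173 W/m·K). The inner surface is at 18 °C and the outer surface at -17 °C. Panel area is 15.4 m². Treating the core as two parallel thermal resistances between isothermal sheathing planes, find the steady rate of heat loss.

Q ≈ 227 W

Sheathing layers in series; stud and cavity paths in parallel between them.
R_inner = 0.017/(0.141×15.4) = 0.007829 K/W
R_stud  = 0.12/(0.12×0.19×15.4) = 0.3418 K/W
R_cav   = 0.12/(0.0399×0.81×15.4) = 0.2411 K/W
1/R_core = 1/R_stud + 1/R_cav → R_core = 0.1414 K/W
R_outer = 0.014/(0.173×15.4) = 0.005255 K/W
R_total = 0.1545 K/W
Q = ΔT/R_total = 35/0.1545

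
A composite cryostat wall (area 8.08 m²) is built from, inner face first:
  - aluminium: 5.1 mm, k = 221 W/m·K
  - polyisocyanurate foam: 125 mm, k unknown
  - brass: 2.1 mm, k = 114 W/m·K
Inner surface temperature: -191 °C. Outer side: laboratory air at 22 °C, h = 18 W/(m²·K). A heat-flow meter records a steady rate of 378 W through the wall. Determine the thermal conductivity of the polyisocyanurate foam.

Model the wall as resistances in series:
R_aluminium = L/(kA) = 0.0051/(221×8.08) = 2.856×10^-6 K/W
R_brass = L/(kA) = 0.0021/(114×8.08) = 2.28×10^-6 K/W
R_outer film = 1/(h_o·A) = 1/(18×8.08) = 0.006876 K/W
Sum of known resistances R_other = 0.006881 K/W
Total R = ΔT/Q = 213/378 = 0.5635 K/W
R_polyisocyanurate foam = R_total − R_other = 0.5566 K/W
k = L/(R·A) = 0.125/(0.5566×8.08)

k ≈ 0.0278 W/(m·K)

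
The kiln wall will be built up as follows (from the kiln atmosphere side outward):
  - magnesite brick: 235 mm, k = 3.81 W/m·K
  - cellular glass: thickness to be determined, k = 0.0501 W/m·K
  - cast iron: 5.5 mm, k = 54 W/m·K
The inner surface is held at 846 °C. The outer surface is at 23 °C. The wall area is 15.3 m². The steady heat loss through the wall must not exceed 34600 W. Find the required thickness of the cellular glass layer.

L ≈ 15.1 mm

Series thermal resistances:
R_magnesite brick = L/(kA) = 0.235/(3.81×15.3) = 0.004031 K/W
R_cast iron = L/(kA) = 0.0055/(54×15.3) = 6.657×10^-6 K/W
Sum of the known resistances R_other = 0.004038 K/W
Required total resistance R_tot = ΔT/Q_allow = 823/34600 = 0.02379 K/W
R_cellular glass = R_tot − R_other = 0.01975 K/W
L = R·k·A = 0.01975×0.0501×15.3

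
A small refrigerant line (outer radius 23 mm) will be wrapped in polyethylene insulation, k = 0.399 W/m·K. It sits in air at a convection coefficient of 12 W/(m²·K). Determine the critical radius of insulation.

r_cr ≈ 33.2 mm

For a cylinder r_cr = k/h = 0.399/12
r_cr = 33.2 mm; since the bare radius (23 mm) is below r_cr, adding a thin layer of insulation will *increase* heat loss.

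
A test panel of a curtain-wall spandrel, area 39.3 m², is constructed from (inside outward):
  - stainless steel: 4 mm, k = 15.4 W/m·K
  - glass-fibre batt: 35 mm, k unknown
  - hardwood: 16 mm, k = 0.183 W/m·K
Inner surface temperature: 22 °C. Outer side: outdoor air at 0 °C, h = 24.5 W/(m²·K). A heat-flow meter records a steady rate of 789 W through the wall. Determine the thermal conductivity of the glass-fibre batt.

Using the resistance-network approach (series):
R_stainless steel = L/(kA) = 0.004/(15.4×39.3) = 6.609×10^-6 K/W
R_hardwood = L/(kA) = 0.016/(0.183×39.3) = 0.002225 K/W
R_outer film = 1/(h_o·A) = 1/(24.5×39.3) = 0.001039 K/W
Sum of known resistances R_other = 0.00327 K/W
Total R = ΔT/Q = 22/789 = 0.02788 K/W
R_glass-fibre batt = R_total − R_other = 0.02461 K/W
k = L/(R·A) = 0.035/(0.02461×39.3)

k ≈ 0.0362 W/(m·K)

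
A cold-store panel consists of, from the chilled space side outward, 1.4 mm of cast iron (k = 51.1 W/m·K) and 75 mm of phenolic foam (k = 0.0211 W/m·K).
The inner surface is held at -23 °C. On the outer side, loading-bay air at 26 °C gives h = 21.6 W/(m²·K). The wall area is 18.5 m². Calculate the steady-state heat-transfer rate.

Q ≈ 252 W

Using the resistance-network approach (series):
R_cast iron = L/(kA) = 0.0014/(51.1×18.5) = 1.481×10^-6 K/W
R_phenolic foam = L/(kA) = 0.075/(0.0211×18.5) = 0.1921 K/W
R_outer film = 1/(h_o·A) = 1/(21.6×18.5) = 0.002503 K/W
R_total = 0.1946 K/W
Q = ΔT / R_total = 49 / 0.1946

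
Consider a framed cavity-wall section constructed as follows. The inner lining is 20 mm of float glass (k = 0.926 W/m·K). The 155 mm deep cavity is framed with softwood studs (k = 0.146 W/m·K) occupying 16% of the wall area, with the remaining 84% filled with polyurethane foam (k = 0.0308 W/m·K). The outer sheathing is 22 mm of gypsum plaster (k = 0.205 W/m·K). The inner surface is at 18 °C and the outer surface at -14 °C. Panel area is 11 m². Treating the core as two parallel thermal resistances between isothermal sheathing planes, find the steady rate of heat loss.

Sheathing layers in series; stud and cavity paths in parallel between them.
R_inner = 0.02/(0.926×11) = 0.001963 K/W
R_stud  = 0.155/(0.146×0.16×11) = 0.6032 K/W
R_cav   = 0.155/(0.0308×0.84×11) = 0.5446 K/W
1/R_core = 1/R_stud + 1/R_cav → R_core = 0.2862 K/W
R_outer = 0.022/(0.205×11) = 0.009756 K/W
R_total = 0.2979 K/W
Q = ΔT/R_total = 32/0.2979

Q ≈ 107 W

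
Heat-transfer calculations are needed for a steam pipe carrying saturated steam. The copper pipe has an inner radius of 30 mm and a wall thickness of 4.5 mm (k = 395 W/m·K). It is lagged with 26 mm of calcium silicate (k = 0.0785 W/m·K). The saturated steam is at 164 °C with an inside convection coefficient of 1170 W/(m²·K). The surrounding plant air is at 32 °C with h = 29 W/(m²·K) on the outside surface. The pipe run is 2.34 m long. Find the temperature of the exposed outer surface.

Treating each annulus and film as a series resistance:
R_inner film = 1/(h_i·2πr₁L) = 1/(1170×2π×0.03×2.34) = 0.001938 K/W
R_copper pipe wall = ln(34.5/30)/(2π×395×2.34) = 2.407×10^-5 K/W
R_calcium silicate = ln(60.5/34.5)/(2π×0.0785×2.34) = 0.4867 K/W
R_outer film = 1/(h_o·2πr_oL) = 1/(29×2π×0.0605×2.34) = 0.03877 K/W
R_total = 0.5274 K/W
Q = ΔT/R_total = 132/0.5274
Q = 250 W
T_interface = T_inner − Q·ΣR(inner→interface) = 164 − 250×0.4886

T ≈ 41.7 °C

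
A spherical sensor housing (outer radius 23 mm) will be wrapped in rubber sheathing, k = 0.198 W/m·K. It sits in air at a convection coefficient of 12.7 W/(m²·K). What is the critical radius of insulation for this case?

For a sphere r_cr = 2k/h = 2×0.198/12.7
r_cr = 31.2 mm; since the bare radius (23 mm) is below r_cr, adding a thin layer of insulation will *increase* heat loss.

r_cr ≈ 31.2 mm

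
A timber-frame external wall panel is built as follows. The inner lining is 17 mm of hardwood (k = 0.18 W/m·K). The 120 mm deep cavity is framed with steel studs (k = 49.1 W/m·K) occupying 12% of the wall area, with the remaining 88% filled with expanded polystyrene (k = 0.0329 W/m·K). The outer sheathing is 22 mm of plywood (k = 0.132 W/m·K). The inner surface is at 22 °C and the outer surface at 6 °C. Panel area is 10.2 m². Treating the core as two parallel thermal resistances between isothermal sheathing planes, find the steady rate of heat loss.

Q ≈ 580 W

Sheathing layers in series; stud and cavity paths in parallel between them.
R_inner = 0.017/(0.18×10.2) = 0.009259 K/W
R_stud  = 0.12/(49.1×0.12×10.2) = 0.001997 K/W
R_cav   = 0.12/(0.0329×0.88×10.2) = 0.4064 K/W
1/R_core = 1/R_stud + 1/R_cav → R_core = 0.001987 K/W
R_outer = 0.022/(0.132×10.2) = 0.01634 K/W
R_total = 0.02759 K/W
Q = ΔT/R_total = 16/0.02759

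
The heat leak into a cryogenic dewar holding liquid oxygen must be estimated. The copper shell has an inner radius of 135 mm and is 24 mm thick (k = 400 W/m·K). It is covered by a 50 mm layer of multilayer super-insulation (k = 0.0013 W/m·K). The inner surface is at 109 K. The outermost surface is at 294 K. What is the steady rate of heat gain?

Q ≈ 2.01 W

Radial (spherical) resistances in series:
R_copper shell = (1/0.135 − 1/0.159)/(4π×400) = 2.224×10^-4 K/W
R_multilayer super-insulation = (1/0.159 − 1/0.209)/(4π×0.0013) = 92.1 K/W
R_total = 92.1 K/W
Q = ΔT/R_total = 185/92.1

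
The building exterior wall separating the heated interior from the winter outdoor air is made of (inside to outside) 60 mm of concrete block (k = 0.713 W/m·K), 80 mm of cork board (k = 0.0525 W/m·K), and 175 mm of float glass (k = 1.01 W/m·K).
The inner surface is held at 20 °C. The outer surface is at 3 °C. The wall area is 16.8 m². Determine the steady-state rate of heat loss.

Using the resistance-network approach (series):
R_concrete block = L/(kA) = 0.06/(0.713×16.8) = 0.005009 K/W
R_cork board = L/(kA) = 0.08/(0.0525×16.8) = 0.0907 K/W
R_float glass = L/(kA) = 0.175/(1.01×16.8) = 0.01031 K/W
R_total = 0.106 K/W
Q = ΔT / R_total = 17 / 0.106

Q ≈ 160 W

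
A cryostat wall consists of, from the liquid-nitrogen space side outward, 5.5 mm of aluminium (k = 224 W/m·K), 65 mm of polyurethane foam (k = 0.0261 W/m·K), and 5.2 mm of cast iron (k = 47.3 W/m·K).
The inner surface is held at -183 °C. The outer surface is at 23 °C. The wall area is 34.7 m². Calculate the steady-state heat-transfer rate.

Q ≈ 2870 W

Thermal resistances in series:
R_aluminium = L/(kA) = 0.0055/(224×34.7) = 7.076×10^-7 K/W
R_polyurethane foam = L/(kA) = 0.065/(0.0261×34.7) = 0.07177 K/W
R_cast iron = L/(kA) = 0.0052/(47.3×34.7) = 3.168×10^-6 K/W
R_total = 0.07177 K/W
Q = ΔT / R_total = 206 / 0.07177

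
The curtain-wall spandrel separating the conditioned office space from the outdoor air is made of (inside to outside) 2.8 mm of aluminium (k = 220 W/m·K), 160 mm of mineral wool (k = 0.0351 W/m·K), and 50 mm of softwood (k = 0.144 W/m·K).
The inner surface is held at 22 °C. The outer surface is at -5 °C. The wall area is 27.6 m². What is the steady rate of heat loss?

Q ≈ 152 W

Treating each layer as a thermal resistance in series:
R_aluminium = L/(kA) = 0.0028/(220×27.6) = 4.611×10^-7 K/W
R_mineral wool = L/(kA) = 0.16/(0.0351×27.6) = 0.1652 K/W
R_softwood = L/(kA) = 0.05/(0.144×27.6) = 0.01258 K/W
R_total = 0.1777 K/W
Q = ΔT / R_total = 27 / 0.1777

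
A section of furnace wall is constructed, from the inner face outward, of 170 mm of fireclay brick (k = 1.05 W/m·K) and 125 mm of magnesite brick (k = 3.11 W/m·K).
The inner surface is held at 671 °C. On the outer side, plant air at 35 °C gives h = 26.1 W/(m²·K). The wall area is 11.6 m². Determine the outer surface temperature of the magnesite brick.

Model the wall as resistances in series:
R_fireclay brick = L/(kA) = 0.17/(1.05×11.6) = 0.01396 K/W
R_magnesite brick = L/(kA) = 0.125/(3.11×11.6) = 0.003465 K/W
R_outer film = 1/(h_o·A) = 1/(26.1×11.6) = 0.003303 K/W
R_total = 0.02073 K/W;  Q = ΔT/R_total = 636/0.02073 = 30690 W
T_interface = T_inner − Q·ΣR(inner→interface) = 671 − 30700×0.01742

T ≈ 136 °C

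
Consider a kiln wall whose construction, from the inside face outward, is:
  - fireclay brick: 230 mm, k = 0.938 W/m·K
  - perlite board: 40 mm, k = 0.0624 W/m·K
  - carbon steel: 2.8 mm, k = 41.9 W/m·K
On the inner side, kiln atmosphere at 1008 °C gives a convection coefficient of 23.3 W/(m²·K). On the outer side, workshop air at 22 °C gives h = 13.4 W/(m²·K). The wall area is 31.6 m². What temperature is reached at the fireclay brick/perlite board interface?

Series thermal resistances:
R_inner film = 1/(h_i·A) = 1/(23.3×31.6) = 0.001358 K/W
R_fireclay brick = L/(kA) = 0.23/(0.938×31.6) = 0.00776 K/W
R_perlite board = L/(kA) = 0.04/(0.0624×31.6) = 0.02029 K/W
R_carbon steel = L/(kA) = 0.0028/(41.9×31.6) = 2.115×10^-6 K/W
R_outer film = 1/(h_o·A) = 1/(13.4×31.6) = 0.002362 K/W
R_total = 0.03177 K/W;  Q = ΔT/R_total = 986/0.03177 = 31040 W
T_interface = T_inner − Q·ΣR(inner→interface) = 1008 − 31000×0.009118

T ≈ 725 °C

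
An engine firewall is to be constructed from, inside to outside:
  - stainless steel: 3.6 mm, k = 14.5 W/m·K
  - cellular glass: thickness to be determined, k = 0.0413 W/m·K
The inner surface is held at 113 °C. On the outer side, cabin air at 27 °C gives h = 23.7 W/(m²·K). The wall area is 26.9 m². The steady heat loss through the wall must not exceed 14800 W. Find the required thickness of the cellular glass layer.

Series thermal resistances:
R_stainless steel = L/(kA) = 0.0036/(14.5×26.9) = 9.23×10^-6 K/W
R_outer film = 1/(h_o·A) = 1/(23.7×26.9) = 0.001569 K/W
Sum of the known resistances R_other = 0.001578 K/W
Required total resistance R_tot = ΔT/Q_allow = 86/14800 = 0.005811 K/W
R_cellular glass = R_tot − R_other = 0.004233 K/W
L = R·k·A = 0.004233×0.0413×26.9

L ≈ 4.7 mm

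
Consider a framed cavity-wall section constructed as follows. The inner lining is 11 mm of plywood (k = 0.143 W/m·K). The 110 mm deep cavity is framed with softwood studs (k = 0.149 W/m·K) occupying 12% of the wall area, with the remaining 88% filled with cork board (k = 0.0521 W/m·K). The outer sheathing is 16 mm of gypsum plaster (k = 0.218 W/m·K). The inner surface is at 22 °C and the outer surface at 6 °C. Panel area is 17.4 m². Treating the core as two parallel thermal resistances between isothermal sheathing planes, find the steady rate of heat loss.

Sheathing layers in series; stud and cavity paths in parallel between them.
R_inner = 0.011/(0.143×17.4) = 0.004421 K/W
R_stud  = 0.11/(0.149×0.12×17.4) = 0.3536 K/W
R_cav   = 0.11/(0.0521×0.88×17.4) = 0.1379 K/W
1/R_core = 1/R_stud + 1/R_cav → R_core = 0.0992 K/W
R_outer = 0.016/(0.218×17.4) = 0.004218 K/W
R_total = 0.1078 K/W
Q = ΔT/R_total = 16/0.1078

Q ≈ 148 W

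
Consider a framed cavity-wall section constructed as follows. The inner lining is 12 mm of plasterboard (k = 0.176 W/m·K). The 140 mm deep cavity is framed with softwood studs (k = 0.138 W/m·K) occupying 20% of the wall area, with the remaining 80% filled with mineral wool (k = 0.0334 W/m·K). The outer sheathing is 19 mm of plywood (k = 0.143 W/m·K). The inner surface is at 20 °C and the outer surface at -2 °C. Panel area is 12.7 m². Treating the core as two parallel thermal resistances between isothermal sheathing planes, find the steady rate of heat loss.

Q ≈ 101 W

Sheathing layers in series; stud and cavity paths in parallel between them.
R_inner = 0.012/(0.176×12.7) = 0.005369 K/W
R_stud  = 0.14/(0.138×0.2×12.7) = 0.3994 K/W
R_cav   = 0.14/(0.0334×0.8×12.7) = 0.4126 K/W
1/R_core = 1/R_stud + 1/R_cav → R_core = 0.2029 K/W
R_outer = 0.019/(0.143×12.7) = 0.01046 K/W
R_total = 0.2188 K/W
Q = ΔT/R_total = 22/0.2188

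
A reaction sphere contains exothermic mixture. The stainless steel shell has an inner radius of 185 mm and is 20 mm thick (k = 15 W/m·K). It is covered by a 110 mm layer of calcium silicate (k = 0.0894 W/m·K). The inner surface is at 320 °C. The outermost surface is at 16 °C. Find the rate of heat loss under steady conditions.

Radial (spherical) resistances in series:
R_stainless steel shell = (1/0.185 − 1/0.205)/(4π×15) = 0.002798 K/W
R_calcium silicate = (1/0.205 − 1/0.315)/(4π×0.0894) = 1.516 K/W
R_total = 1.519 K/W
Q = ΔT/R_total = 304/1.519

Q ≈ 200 W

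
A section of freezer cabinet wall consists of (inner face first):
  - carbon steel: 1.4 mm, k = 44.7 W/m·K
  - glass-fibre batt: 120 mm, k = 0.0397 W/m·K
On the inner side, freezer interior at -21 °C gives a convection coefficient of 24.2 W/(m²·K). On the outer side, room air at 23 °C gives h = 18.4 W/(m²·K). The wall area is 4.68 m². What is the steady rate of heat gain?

Using the resistance-network approach (series):
R_inner film = 1/(h_i·A) = 1/(24.2×4.68) = 0.00883 K/W
R_carbon steel = L/(kA) = 0.0014/(44.7×4.68) = 6.692×10^-6 K/W
R_glass-fibre batt = L/(kA) = 0.12/(0.0397×4.68) = 0.6459 K/W
R_outer film = 1/(h_o·A) = 1/(18.4×4.68) = 0.01161 K/W
R_total = 0.6663 K/W
Q = ΔT / R_total = 44 / 0.6663

Q ≈ 66 W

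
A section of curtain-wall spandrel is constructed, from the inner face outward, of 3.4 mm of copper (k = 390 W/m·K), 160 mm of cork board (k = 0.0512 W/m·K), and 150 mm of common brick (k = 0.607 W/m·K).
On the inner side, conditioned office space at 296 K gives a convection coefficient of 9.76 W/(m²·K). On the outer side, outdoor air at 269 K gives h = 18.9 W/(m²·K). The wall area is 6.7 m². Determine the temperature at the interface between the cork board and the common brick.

Treating each layer as a thermal resistance in series:
R_inner film = 1/(h_i·A) = 1/(9.76×6.7) = 0.01529 K/W
R_copper = L/(kA) = 0.0034/(390×6.7) = 1.301×10^-6 K/W
R_cork board = L/(kA) = 0.16/(0.0512×6.7) = 0.4664 K/W
R_common brick = L/(kA) = 0.15/(0.607×6.7) = 0.03688 K/W
R_outer film = 1/(h_o·A) = 1/(18.9×6.7) = 0.007897 K/W
R_total = 0.5265 K/W;  Q = ΔT/R_total = 27/0.5265 = 51.28 W
T_interface = T_inner − Q·ΣR(inner→interface) = 296 − 51.3×0.4817

T ≈ 271 K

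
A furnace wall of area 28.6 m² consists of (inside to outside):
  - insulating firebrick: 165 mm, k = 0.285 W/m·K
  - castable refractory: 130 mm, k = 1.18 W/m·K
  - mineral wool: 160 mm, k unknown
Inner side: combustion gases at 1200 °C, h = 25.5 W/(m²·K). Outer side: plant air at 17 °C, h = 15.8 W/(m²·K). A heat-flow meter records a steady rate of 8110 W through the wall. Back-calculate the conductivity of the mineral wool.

k ≈ 0.0473 W/(m·K)

Using the resistance-network approach (series):
R_inner film = 1/(h_i·A) = 1/(25.5×28.6) = 0.001371 K/W
R_insulating firebrick = L/(kA) = 0.165/(0.285×28.6) = 0.02024 K/W
R_castable refractory = L/(kA) = 0.13/(1.18×28.6) = 0.003852 K/W
R_outer film = 1/(h_o·A) = 1/(15.8×28.6) = 0.002213 K/W
Sum of known resistances R_other = 0.02768 K/W
Total R = ΔT/Q = 1183/8110 = 0.1459 K/W
R_mineral wool = R_total − R_other = 0.1182 K/W
k = L/(R·A) = 0.16/(0.1182×28.6)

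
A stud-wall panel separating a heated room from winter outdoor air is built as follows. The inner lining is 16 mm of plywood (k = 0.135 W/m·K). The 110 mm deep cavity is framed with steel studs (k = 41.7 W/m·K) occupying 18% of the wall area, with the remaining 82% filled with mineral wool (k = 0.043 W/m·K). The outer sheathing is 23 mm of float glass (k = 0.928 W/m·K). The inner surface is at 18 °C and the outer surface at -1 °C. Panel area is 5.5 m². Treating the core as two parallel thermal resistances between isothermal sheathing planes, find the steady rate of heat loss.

Sheathing layers in series; stud and cavity paths in parallel between them.
R_inner = 0.016/(0.135×5.5) = 0.02155 K/W
R_stud  = 0.11/(41.7×0.18×5.5) = 0.002665 K/W
R_cav   = 0.11/(0.043×0.82×5.5) = 0.5672 K/W
1/R_core = 1/R_stud + 1/R_cav → R_core = 0.002652 K/W
R_outer = 0.023/(0.928×5.5) = 0.004506 K/W
R_total = 0.02871 K/W
Q = ΔT/R_total = 19/0.02871

Q ≈ 662 W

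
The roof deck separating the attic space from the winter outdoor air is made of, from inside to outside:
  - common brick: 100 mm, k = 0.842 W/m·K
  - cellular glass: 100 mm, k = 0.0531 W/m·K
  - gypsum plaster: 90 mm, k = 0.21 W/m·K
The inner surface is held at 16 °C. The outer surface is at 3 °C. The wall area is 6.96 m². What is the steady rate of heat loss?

Series thermal resistances:
R_common brick = L/(kA) = 0.1/(0.842×6.96) = 0.01706 K/W
R_cellular glass = L/(kA) = 0.1/(0.0531×6.96) = 0.2706 K/W
R_gypsum plaster = L/(kA) = 0.09/(0.21×6.96) = 0.06158 K/W
R_total = 0.3492 K/W
Q = ΔT / R_total = 13 / 0.3492

Q ≈ 37.2 W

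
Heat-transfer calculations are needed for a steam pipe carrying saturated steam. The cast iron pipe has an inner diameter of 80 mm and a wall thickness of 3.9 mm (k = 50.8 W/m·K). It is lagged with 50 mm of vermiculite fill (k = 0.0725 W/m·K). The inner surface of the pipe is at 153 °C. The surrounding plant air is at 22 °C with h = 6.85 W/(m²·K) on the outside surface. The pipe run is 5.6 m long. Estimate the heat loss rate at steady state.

Per-layer cylindrical resistances, series-summed:
R_cast iron pipe wall = ln(43.9/40)/(2π×50.8×5.6) = 5.205×10^-5 K/W
R_vermiculite fill = ln(93.9/43.9)/(2π×0.0725×5.6) = 0.298 K/W
R_outer film = 1/(h_o·2πr_oL) = 1/(6.85×2π×0.0939×5.6) = 0.04419 K/W
R_total = 0.3423 K/W
Q = ΔT/R_total = 131/0.3423

Q ≈ 383 W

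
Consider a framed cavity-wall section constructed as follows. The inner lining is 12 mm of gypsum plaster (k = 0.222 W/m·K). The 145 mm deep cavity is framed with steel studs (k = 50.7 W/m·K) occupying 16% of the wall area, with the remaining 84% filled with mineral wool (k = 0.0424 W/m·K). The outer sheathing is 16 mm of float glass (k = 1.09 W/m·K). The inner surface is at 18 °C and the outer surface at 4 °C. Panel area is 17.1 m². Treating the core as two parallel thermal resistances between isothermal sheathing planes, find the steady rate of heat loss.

Q ≈ 2770 W

Sheathing layers in series; stud and cavity paths in parallel between them.
R_inner = 0.012/(0.222×17.1) = 0.003161 K/W
R_stud  = 0.145/(50.7×0.16×17.1) = 0.001045 K/W
R_cav   = 0.145/(0.0424×0.84×17.1) = 0.2381 K/W
1/R_core = 1/R_stud + 1/R_cav → R_core = 0.001041 K/W
R_outer = 0.016/(1.09×17.1) = 8.584×10^-4 K/W
R_total = 0.00506 K/W
Q = ΔT/R_total = 14/0.00506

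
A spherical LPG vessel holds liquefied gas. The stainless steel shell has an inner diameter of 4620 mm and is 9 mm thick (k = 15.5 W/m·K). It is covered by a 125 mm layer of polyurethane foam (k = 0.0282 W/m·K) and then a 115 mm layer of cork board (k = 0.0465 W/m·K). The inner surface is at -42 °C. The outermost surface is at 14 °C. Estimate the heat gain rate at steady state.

Spherical conduction: R = (1/r_in − 1/r_out)/(4πk) per layer; series-sum.
R_stainless steel shell = (1/2.31 − 1/2.319)/(4π×15.5) = 8.626×10^-6 K/W
R_polyurethane foam = (1/2.319 − 1/2.444)/(4π×0.0282) = 0.06224 K/W
R_cork board = (1/2.444 − 1/2.559)/(4π×0.0465) = 0.03147 K/W
R_total = 0.09371 K/W
Q = ΔT/R_total = 56/0.09371

Q ≈ 598 W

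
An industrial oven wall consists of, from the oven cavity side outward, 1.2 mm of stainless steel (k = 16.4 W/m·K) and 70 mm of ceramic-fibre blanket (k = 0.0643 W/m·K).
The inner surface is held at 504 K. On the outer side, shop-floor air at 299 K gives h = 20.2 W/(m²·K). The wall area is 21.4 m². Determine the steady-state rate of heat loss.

Model the wall as resistances in series:
R_stainless steel = L/(kA) = 0.0012/(16.4×21.4) = 3.419×10^-6 K/W
R_ceramic-fibre blanket = L/(kA) = 0.07/(0.0643×21.4) = 0.05087 K/W
R_outer film = 1/(h_o·A) = 1/(20.2×21.4) = 0.002313 K/W
R_total = 0.05319 K/W
Q = ΔT / R_total = 205 / 0.05319

Q ≈ 3850 W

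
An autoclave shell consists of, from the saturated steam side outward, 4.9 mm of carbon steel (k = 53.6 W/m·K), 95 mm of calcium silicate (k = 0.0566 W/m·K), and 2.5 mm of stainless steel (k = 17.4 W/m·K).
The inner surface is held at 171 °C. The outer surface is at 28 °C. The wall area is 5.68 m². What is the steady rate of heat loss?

Using the resistance-network approach (series):
R_carbon steel = L/(kA) = 0.0049/(53.6×5.68) = 1.609×10^-5 K/W
R_calcium silicate = L/(kA) = 0.095/(0.0566×5.68) = 0.2955 K/W
R_stainless steel = L/(kA) = 0.0025/(17.4×5.68) = 2.53×10^-5 K/W
R_total = 0.2955 K/W
Q = ΔT / R_total = 143 / 0.2955

Q ≈ 484 W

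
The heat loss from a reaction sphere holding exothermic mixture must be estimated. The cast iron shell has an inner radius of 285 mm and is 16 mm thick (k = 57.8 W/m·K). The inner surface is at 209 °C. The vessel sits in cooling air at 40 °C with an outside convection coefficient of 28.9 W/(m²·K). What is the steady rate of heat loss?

Q ≈ 5510 W

For a spherical shell R = (1/r₁ − 1/r₂)/(4πk); film R = 1/(h·4πr²). In series:
R_cast iron shell = (1/0.285 − 1/0.301)/(4π×57.8) = 2.568×10^-4 K/W
R_outer film = 1/(h·4πr_o²) = 1/(28.9×4π×0.301²) = 0.03039 K/W
R_total = 0.03065 K/W
Q = ΔT/R_total = 169/0.03065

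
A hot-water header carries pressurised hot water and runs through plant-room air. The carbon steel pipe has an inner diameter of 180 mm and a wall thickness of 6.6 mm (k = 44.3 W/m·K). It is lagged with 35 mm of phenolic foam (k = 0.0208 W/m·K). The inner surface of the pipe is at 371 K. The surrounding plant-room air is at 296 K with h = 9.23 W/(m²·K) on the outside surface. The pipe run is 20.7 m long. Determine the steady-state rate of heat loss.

Cylindrical conduction, so R = ln(r₂/r₁)/(2πkL) per layer, in series:
R_carbon steel pipe wall = ln(96.6/90)/(2π×44.3×20.7) = 1.228×10^-5 K/W
R_phenolic foam = ln(131.6/96.6)/(2π×0.0208×20.7) = 0.1143 K/W
R_outer film = 1/(h_o·2πr_oL) = 1/(9.23×2π×0.1316×20.7) = 0.00633 K/W
R_total = 0.1206 K/W
Q = ΔT/R_total = 75/0.1206

Q ≈ 622 W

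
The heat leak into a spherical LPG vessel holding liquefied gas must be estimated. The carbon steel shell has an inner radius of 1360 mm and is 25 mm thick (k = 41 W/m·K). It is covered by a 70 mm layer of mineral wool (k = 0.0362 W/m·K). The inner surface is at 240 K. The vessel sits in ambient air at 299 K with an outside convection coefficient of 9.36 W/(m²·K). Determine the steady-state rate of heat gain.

Q ≈ 734 W

Radial (spherical) resistances in series:
R_carbon steel shell = (1/1.36 − 1/1.385)/(4π×41) = 2.576×10^-5 K/W
R_mineral wool = (1/1.385 − 1/1.455)/(4π×0.0362) = 0.07636 K/W
R_outer film = 1/(h·4πr_o²) = 1/(9.36×4π×1.455²) = 0.004016 K/W
R_total = 0.0804 K/W
Q = ΔT/R_total = 59/0.0804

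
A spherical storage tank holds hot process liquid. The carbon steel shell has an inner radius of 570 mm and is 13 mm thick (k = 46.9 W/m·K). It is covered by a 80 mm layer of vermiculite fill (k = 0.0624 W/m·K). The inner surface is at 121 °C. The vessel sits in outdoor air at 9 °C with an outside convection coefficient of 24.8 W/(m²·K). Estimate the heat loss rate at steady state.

Each spherical layer contributes R = (1/r_i − 1/r_o)/(4πk):
R_carbon steel shell = (1/0.57 − 1/0.583)/(4π×46.9) = 6.638×10^-5 K/W
R_vermiculite fill = (1/0.583 − 1/0.663)/(4π×0.0624) = 0.2639 K/W
R_outer film = 1/(h·4πr_o²) = 1/(24.8×4π×0.663²) = 0.0073 K/W
R_total = 0.2713 K/W
Q = ΔT/R_total = 112/0.2713

Q ≈ 413 W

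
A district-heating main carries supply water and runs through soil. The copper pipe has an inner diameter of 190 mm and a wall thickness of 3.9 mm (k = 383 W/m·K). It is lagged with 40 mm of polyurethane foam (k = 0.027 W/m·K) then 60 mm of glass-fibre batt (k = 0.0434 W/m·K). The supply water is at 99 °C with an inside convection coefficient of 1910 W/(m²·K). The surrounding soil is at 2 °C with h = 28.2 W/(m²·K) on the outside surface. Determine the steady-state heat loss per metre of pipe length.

Radial resistances (cylindrical: R_cond = ln(r_o/r_i)/(2πkL), R_conv = 1/(h·2πrL)):
R_inner film = 1/(h_i·2πr₁L) = 1/(1910×2π×0.095×1) = 8.771×10^-4 K/W
R_copper pipe wall = ln(98.9/95)/(2π×383×1) = 1.672×10^-5 K/W
R_polyurethane foam = ln(138.9/98.9)/(2π×0.027×1) = 2.002 K/W
R_glass-fibre batt = ln(198.9/138.9)/(2π×0.0434×1) = 1.317 K/W
R_outer film = 1/(h_o·2πr_oL) = 1/(28.2×2π×0.1989×1) = 0.02838 K/W
R_total = 3.348 K/W
Q = ΔT/R_total = 97/3.348

q′ ≈ 29 W/m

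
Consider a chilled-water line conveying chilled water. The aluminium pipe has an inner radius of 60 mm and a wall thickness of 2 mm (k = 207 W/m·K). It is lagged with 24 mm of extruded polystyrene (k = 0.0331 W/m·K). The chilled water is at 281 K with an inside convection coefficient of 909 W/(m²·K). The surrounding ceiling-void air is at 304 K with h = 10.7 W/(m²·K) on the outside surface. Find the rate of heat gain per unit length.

q′ ≈ 13.1 W/m

Per-layer cylindrical resistances, series-summed:
R_inner film = 1/(h_i·2πr₁L) = 1/(909×2π×0.06×1) = 0.002918 K/W
R_aluminium pipe wall = ln(62/60)/(2π×207×1) = 2.521×10^-5 K/W
R_extruded polystyrene = ln(86/62)/(2π×0.0331×1) = 1.573 K/W
R_outer film = 1/(h_o·2πr_oL) = 1/(10.7×2π×0.086×1) = 0.173 K/W
R_total = 1.749 K/W
Q = ΔT/R_total = 23/1.749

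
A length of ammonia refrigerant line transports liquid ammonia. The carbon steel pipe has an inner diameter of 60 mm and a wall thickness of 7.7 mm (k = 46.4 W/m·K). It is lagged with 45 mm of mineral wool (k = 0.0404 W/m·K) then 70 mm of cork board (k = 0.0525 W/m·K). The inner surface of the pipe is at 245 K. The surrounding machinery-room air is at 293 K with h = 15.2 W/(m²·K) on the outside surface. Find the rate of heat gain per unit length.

For a radial system each layer contributes R = ln(r_out/r_in)/(2πkL); films add R = 1/(hA).
R_carbon steel pipe wall = ln(37.7/30)/(2π×46.4×1) = 7.836×10^-4 K/W
R_mineral wool = ln(82.7/37.7)/(2π×0.0404×1) = 3.095 K/W
R_cork board = ln(152.7/82.7)/(2π×0.0525×1) = 1.859 K/W
R_outer film = 1/(h_o·2πr_oL) = 1/(15.2×2π×0.1527×1) = 0.06857 K/W
R_total = 5.023 K/W
Q = ΔT/R_total = 48/5.023

q′ ≈ 9.56 W/m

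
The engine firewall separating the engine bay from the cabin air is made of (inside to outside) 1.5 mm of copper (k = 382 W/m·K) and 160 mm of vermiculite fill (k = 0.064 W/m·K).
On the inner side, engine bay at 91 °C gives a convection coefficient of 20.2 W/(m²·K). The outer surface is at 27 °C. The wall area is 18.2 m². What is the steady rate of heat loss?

Series thermal resistances:
R_inner film = 1/(h_i·A) = 1/(20.2×18.2) = 0.00272 K/W
R_copper = L/(kA) = 0.0015/(382×18.2) = 2.158×10^-7 K/W
R_vermiculite fill = L/(kA) = 0.16/(0.064×18.2) = 0.1374 K/W
R_total = 0.1401 K/W
Q = ΔT / R_total = 64 / 0.1401

Q ≈ 457 W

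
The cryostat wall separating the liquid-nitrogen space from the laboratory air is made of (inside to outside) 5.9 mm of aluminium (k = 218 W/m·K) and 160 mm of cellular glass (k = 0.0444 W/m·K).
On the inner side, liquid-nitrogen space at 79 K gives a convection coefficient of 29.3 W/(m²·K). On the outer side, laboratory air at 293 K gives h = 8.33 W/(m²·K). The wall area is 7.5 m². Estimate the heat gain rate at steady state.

Model the wall as resistances in series:
R_inner film = 1/(h_i·A) = 1/(29.3×7.5) = 0.004551 K/W
R_aluminium = L/(kA) = 0.0059/(218×7.5) = 3.609×10^-6 K/W
R_cellular glass = L/(kA) = 0.16/(0.0444×7.5) = 0.4805 K/W
R_outer film = 1/(h_o·A) = 1/(8.33×7.5) = 0.01601 K/W
R_total = 0.501 K/W
Q = ΔT / R_total = 214 / 0.501

Q ≈ 427 W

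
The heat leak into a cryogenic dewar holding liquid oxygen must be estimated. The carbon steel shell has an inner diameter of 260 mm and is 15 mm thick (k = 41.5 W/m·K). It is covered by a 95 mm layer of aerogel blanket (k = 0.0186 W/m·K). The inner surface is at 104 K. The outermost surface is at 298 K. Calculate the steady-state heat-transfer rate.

Q ≈ 16.6 W

For a spherical shell R = (1/r₁ − 1/r₂)/(4πk); film R = 1/(h·4πr²). In series:
R_carbon steel shell = (1/0.13 − 1/0.145)/(4π×41.5) = 0.001526 K/W
R_aerogel blanket = (1/0.145 − 1/0.24)/(4π×0.0186) = 11.68 K/W
R_total = 11.68 K/W
Q = ΔT/R_total = 194/11.68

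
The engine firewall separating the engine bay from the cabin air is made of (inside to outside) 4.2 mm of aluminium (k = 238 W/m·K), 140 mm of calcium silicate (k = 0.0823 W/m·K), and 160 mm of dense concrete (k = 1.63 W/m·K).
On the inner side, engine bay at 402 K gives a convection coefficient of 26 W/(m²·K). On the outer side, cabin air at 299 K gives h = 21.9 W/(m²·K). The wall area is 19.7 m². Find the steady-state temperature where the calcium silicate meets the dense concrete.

T ≈ 307 K

Using the resistance-network approach (series):
R_inner film = 1/(h_i·A) = 1/(26×19.7) = 0.001952 K/W
R_aluminium = L/(kA) = 0.0042/(238×19.7) = 8.958×10^-7 K/W
R_calcium silicate = L/(kA) = 0.14/(0.0823×19.7) = 0.08635 K/W
R_dense concrete = L/(kA) = 0.16/(1.63×19.7) = 0.004983 K/W
R_outer film = 1/(h_o·A) = 1/(21.9×19.7) = 0.002318 K/W
R_total = 0.0956 K/W;  Q = ΔT/R_total = 103/0.0956 = 1077 W
T_interface = T_inner − Q·ΣR(inner→interface) = 402 − 1080×0.0883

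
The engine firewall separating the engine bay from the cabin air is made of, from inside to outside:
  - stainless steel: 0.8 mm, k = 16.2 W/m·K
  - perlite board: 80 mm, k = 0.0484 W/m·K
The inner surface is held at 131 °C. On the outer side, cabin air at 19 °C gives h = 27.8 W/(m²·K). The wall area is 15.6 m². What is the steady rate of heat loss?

Thermal resistances in series:
R_stainless steel = L/(kA) = 0.0008/(16.2×15.6) = 3.166×10^-6 K/W
R_perlite board = L/(kA) = 0.08/(0.0484×15.6) = 0.106 K/W
R_outer film = 1/(h_o·A) = 1/(27.8×15.6) = 0.002306 K/W
R_total = 0.1083 K/W
Q = ΔT / R_total = 112 / 0.1083

Q ≈ 1030 W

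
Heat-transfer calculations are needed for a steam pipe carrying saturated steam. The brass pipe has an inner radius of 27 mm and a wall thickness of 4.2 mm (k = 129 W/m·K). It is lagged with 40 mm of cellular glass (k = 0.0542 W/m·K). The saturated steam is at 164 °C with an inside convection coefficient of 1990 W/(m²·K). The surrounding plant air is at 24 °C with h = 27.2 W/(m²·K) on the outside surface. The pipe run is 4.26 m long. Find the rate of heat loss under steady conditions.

Q ≈ 238 W

Treating each annulus and film as a series resistance:
R_inner film = 1/(h_i·2πr₁L) = 1/(1990×2π×0.027×4.26) = 6.953×10^-4 K/W
R_brass pipe wall = ln(31.2/27)/(2π×129×4.26) = 4.187×10^-5 K/W
R_cellular glass = ln(71.2/31.2)/(2π×0.0542×4.26) = 0.5687 K/W
R_outer film = 1/(h_o·2πr_oL) = 1/(27.2×2π×0.0712×4.26) = 0.01929 K/W
R_total = 0.5888 K/W
Q = ΔT/R_total = 140/0.5888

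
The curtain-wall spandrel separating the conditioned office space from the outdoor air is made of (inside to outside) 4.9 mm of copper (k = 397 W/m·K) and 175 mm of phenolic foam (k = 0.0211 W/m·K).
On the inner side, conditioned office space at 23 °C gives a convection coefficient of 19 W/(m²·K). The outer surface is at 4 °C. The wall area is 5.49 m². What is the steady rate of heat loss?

Thermal resistances in series:
R_inner film = 1/(h_i·A) = 1/(19×5.49) = 0.009587 K/W
R_copper = L/(kA) = 0.0049/(397×5.49) = 2.248×10^-6 K/W
R_phenolic foam = L/(kA) = 0.175/(0.0211×5.49) = 1.511 K/W
R_total = 1.52 K/W
Q = ΔT / R_total = 19 / 1.52

Q ≈ 12.5 W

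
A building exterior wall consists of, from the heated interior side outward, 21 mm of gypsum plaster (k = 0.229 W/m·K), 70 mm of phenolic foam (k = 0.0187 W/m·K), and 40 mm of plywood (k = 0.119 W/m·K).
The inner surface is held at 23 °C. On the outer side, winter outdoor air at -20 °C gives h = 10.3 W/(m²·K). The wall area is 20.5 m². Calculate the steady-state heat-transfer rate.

Thermal resistances in series:
R_gypsum plaster = L/(kA) = 0.021/(0.229×20.5) = 0.004473 K/W
R_phenolic foam = L/(kA) = 0.07/(0.0187×20.5) = 0.1826 K/W
R_plywood = L/(kA) = 0.04/(0.119×20.5) = 0.0164 K/W
R_outer film = 1/(h_o·A) = 1/(10.3×20.5) = 0.004736 K/W
R_total = 0.2082 K/W
Q = ΔT / R_total = 43 / 0.2082

Q ≈ 207 W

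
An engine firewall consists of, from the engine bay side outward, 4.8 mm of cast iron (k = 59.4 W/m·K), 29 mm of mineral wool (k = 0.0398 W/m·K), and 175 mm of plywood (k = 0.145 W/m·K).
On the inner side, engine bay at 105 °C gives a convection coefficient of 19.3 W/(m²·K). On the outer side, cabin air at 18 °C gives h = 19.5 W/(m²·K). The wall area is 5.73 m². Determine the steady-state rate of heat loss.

Q ≈ 245 W

Thermal resistances in series:
R_inner film = 1/(h_i·A) = 1/(19.3×5.73) = 0.009042 K/W
R_cast iron = L/(kA) = 0.0048/(59.4×5.73) = 1.41×10^-5 K/W
R_mineral wool = L/(kA) = 0.029/(0.0398×5.73) = 0.1272 K/W
R_plywood = L/(kA) = 0.175/(0.145×5.73) = 0.2106 K/W
R_outer film = 1/(h_o·A) = 1/(19.5×5.73) = 0.00895 K/W
R_total = 0.3558 K/W
Q = ΔT / R_total = 87 / 0.3558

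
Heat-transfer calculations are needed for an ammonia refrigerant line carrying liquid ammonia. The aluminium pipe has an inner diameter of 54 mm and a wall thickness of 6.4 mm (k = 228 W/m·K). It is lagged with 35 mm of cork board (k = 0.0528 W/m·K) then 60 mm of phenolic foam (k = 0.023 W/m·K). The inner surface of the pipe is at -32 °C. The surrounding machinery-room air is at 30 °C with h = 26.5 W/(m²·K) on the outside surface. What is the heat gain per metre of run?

Cylindrical conduction, so R = ln(r₂/r₁)/(2πkL) per layer, in series:
R_aluminium pipe wall = ln(33.4/27)/(2π×228×1) = 1.485×10^-4 K/W
R_cork board = ln(68.4/33.4)/(2π×0.0528×1) = 2.161 K/W
R_phenolic foam = ln(128.4/68.4)/(2π×0.023×1) = 4.358 K/W
R_outer film = 1/(h_o·2πr_oL) = 1/(26.5×2π×0.1284×1) = 0.04677 K/W
R_total = 6.566 K/W
Q = ΔT/R_total = 62/6.566

q′ ≈ 9.44 W/m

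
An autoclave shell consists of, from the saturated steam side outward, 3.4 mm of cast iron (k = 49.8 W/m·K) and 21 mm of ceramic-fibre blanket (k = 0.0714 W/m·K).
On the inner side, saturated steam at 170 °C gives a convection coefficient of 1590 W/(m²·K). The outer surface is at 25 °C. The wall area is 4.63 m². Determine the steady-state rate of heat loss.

Q ≈ 2280 W

Series thermal resistances:
R_inner film = 1/(h_i·A) = 1/(1590×4.63) = 1.358×10^-4 K/W
R_cast iron = L/(kA) = 0.0034/(49.8×4.63) = 1.475×10^-5 K/W
R_ceramic-fibre blanket = L/(kA) = 0.021/(0.0714×4.63) = 0.06352 K/W
R_total = 0.06367 K/W
Q = ΔT / R_total = 145 / 0.06367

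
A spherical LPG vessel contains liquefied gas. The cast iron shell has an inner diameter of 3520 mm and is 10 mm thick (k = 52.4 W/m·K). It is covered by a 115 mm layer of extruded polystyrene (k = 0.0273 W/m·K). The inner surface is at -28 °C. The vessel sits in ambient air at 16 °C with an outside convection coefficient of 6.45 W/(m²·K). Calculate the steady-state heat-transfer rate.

Q ≈ 423 W

For a spherical shell R = (1/r₁ − 1/r₂)/(4πk); film R = 1/(h·4πr²). In series:
R_cast iron shell = (1/1.76 − 1/1.77)/(4π×52.4) = 4.875×10^-6 K/W
R_extruded polystyrene = (1/1.77 − 1/1.885)/(4π×0.0273) = 0.1005 K/W
R_outer film = 1/(h·4πr_o²) = 1/(6.45×4π×1.885²) = 0.003472 K/W
R_total = 0.1039 K/W
Q = ΔT/R_total = 44/0.1039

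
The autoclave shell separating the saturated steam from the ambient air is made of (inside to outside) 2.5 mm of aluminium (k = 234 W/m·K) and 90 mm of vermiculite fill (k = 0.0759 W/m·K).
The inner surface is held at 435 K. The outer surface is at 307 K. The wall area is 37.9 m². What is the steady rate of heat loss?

Treating each layer as a thermal resistance in series:
R_aluminium = L/(kA) = 0.0025/(234×37.9) = 2.819×10^-7 K/W
R_vermiculite fill = L/(kA) = 0.09/(0.0759×37.9) = 0.03129 K/W
R_total = 0.03129 K/W
Q = ΔT / R_total = 128 / 0.03129

Q ≈ 4090 W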